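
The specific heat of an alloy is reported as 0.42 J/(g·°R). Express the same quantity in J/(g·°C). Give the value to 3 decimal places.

0.756 J/(g·°C)

Since only a temperature interval is involved, the additive offset between the scales drops out.
A change of 1°C is a change of 1.8°R, so per °C the value is 0.42 × 1.8 = 0.756.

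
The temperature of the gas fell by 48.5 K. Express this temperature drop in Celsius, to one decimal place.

48.5°C

Kelvin and Celsius degrees are the same size, so the interval is unchanged: 48.5.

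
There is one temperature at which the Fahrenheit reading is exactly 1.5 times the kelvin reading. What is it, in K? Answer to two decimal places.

1532.23 K

Let K be the kelvin reading. The Fahrenheit reading is F = 1.8·K - 459.67.
Require F = 1.5·K: 1.8·K - 459.67 = 1.5·K.
(0.3)·K = 459.67  ⇒  K = 1532.23.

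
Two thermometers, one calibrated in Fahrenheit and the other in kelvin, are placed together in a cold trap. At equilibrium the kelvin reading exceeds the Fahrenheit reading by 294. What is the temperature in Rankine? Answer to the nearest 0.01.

Let x be the Fahrenheit reading; then the kelvin reading is 5/9·x + 255.372.
(5/9·x + 255.372) - x = 294  ⇒  (-4/9)·x = 38.6278  ⇒  x = -86.9125°F.
In Celsius: (-86.9125 - 32) × 5/9 = -66.0625°C.
In Rankine: -66.0625 × 1.8 + 491.67 = 372.76°R.

372.76°R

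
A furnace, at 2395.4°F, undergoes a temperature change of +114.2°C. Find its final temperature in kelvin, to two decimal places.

1700.35 K

Initial temperature in Celsius: (2395.4 - 32) × 5/9 = 1313.0000°C.
Final Celsius temperature: 1313.0000 + 114.2000 = 1427.2000°C.
In kelvin: 1427.2000 + 273.15 = 1700.35 K.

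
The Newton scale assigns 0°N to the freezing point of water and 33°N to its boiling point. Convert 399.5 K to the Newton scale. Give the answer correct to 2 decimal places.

First in Celsius: 399.5 - 273.15 = 126.3500°C.
Linearly onto the Newton scale: 0 + (126.3500 / 100) × (33 - 0) = 41.70°N.

41.70°N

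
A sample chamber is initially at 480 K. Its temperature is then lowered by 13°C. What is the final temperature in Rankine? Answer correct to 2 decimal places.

Initial temperature in Celsius: 480 - 273.15 = 206.8500°C.
Final Celsius temperature: 206.8500 - 13.0000 = 193.8500°C.
In Rankine: 193.8500 × 1.8 + 491.67 = 840.60°R.

840.60°R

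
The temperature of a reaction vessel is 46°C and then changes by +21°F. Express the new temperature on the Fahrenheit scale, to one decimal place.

The 21°F change is an interval, so only the factor 5/9 applies: +21 × 5/9 = +11.6667°C.
Final Celsius temperature: 46.0000 + 11.6667 = 57.6667°C.
In Fahrenheit: 57.6667 × 1.8 + 32 = 135.8°F.

135.8°F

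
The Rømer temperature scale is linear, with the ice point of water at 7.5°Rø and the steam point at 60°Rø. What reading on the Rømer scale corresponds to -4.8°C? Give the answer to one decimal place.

Linearly onto the Rømer scale: 7.5 + (-4.8000 / 100) × (60 - 7.5) = 5.0°Rø.

5.0°Rø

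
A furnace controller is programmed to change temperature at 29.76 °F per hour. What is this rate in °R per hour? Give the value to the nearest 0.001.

29.760 °R/hour

Since only a temperature interval is involved, the additive offset between the scales drops out.
A change of 1°F is a change of 1°R, so 29.76 × 1 = 29.760.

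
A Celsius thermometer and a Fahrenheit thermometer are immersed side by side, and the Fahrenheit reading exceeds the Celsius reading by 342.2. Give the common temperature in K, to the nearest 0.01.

660.90 K

Let x be the Celsius reading; then the Fahrenheit reading is 1.8·x + 32.
(1.8·x + 32) - x = 342.2  ⇒  (0.8)·x = 310.2  ⇒  x = 387.7500°C.
In kelvin: 387.7500 + 273.15 = 660.90 K.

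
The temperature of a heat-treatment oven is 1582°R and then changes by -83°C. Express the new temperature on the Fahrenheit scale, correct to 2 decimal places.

Initial temperature in Celsius: (1582 - 491.67) × 5/9 = 605.7389°C.
Final Celsius temperature: 605.7389 - 83.0000 = 522.7389°C.
In Fahrenheit: 522.7389 × 1.8 + 32 = 972.93°F.

972.93°F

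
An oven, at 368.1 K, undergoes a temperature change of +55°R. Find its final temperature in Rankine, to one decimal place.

Initial temperature in Celsius: 368.1 - 273.15 = 94.9500°C.
The 55°R change is an interval, so only the factor 5/9 applies: +55 × 5/9 = +30.5556°C.
Final Celsius temperature: 94.9500 + 30.5556 = 125.5056°C.
In Rankine: 125.5056 × 1.8 + 491.67 = 717.6°R.

717.6°R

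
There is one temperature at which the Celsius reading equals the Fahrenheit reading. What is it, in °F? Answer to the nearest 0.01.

Let F be the Fahrenheit reading. The Celsius reading is C = 5/9·F - 17.7778.
Set C = F: 5/9·F - 17.7778 = F.
(-4/9)·F = 17.7778  ⇒  F = -40.00.

-40.00°F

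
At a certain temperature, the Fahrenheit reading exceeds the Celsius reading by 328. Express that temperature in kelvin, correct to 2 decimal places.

643.15 K

Let x be the Celsius reading; then the Fahrenheit reading is 1.8·x + 32.
(1.8·x + 32) - x = 328  ⇒  (0.8)·x = 296  ⇒  x = 370.0000°C.
In kelvin: 370.0000 + 273.15 = 643.15 K.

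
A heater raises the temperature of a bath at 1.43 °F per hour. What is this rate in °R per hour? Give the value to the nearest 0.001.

The quantity depends on a temperature interval, so only the ratio of degree sizes applies; the offset between the scales is irrelevant.
A change of 1°F is a change of 1°R, so 1.43 × 1 = 1.430.

1.430 °R/hour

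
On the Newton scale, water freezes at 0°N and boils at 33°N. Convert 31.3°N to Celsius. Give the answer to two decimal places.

Linear interpolation between the fixed points: C = (31.3 - 0) × 100 / (33 - 0) = 94.8485°C.

94.85°C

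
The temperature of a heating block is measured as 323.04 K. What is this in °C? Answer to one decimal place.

49.9°C

In Celsius: 323.04 - 273.15 = 49.8900°C.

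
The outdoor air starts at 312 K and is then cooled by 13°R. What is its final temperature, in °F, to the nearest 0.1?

88.9°F

Initial temperature in Celsius: 312 - 273.15 = 38.8500°C.
The 13°R change is an interval, so only the factor 5/9 applies: -13 × 5/9 = -7.2222°C.
Final Celsius temperature: 38.8500 - 7.2222 = 31.6278°C.
In Fahrenheit: 31.6278 × 1.8 + 32 = 88.9°F.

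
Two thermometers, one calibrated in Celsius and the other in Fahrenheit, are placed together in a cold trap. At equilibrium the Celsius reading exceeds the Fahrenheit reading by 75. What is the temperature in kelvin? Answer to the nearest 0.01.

139.40 K

Let x be the Celsius reading; then the Fahrenheit reading is 1.8·x + 32.
(1.8·x + 32) - x = -75  ⇒  (0.8)·x = -107  ⇒  x = -133.7500°C.
In kelvin: -133.7500 + 273.15 = 139.40 K.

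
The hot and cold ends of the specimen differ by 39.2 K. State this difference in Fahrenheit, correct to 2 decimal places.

70.56°F

An interval of 1 K corresponds to 1.8°F.
39.2 × 1.8 = 70.56.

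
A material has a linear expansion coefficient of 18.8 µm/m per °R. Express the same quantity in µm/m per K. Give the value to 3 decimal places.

Since only a temperature interval is involved, the additive offset between the scales drops out.
A change of 1 K is a change of 1.8°R, so per K the value is 18.8 × 1.8 = 33.840.

33.840 µm/m per K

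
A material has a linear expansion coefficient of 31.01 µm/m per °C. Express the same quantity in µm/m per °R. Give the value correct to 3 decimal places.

The quantity depends on a temperature interval, so only the ratio of degree sizes applies; the offset between the scales is irrelevant.
A change of 1°R is a change of 5/9°C, so per °R the value is 31.01 × 5/9 = 17.228.

17.228 µm/m per °R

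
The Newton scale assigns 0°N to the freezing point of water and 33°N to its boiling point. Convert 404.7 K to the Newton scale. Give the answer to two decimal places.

First in Celsius: 404.7 - 273.15 = 131.5500°C.
Linearly onto the Newton scale: 0 + (131.5500 / 100) × (33 - 0) = 43.41°N.

43.41°N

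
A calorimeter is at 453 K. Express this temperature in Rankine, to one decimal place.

815.4°R

In Celsius: 453 - 273.15 = 179.8500°C.
In Rankine: 179.8500 × 1.8 + 491.67 = 815.4°R.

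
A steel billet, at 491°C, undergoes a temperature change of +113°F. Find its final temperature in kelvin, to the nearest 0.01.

The 113°F change is an interval, so only the factor 5/9 applies: +113 × 5/9 = +62.7778°C.
Final Celsius temperature: 491.0000 + 62.7778 = 553.7778°C.
In kelvin: 553.7778 + 273.15 = 826.93 K.

826.93 K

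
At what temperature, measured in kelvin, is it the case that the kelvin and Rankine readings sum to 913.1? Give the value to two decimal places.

Let K be the kelvin reading. The Rankine reading is R = 1.8·K.
Require K + R = 913.1: (2.8)·K = 913.1.
K = (913.1) / (2.8) = 326.11.

326.11 K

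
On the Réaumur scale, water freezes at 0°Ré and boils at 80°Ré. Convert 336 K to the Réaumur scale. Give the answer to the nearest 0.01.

50.28°Ré

First in Celsius: 336 - 273.15 = 62.8500°C.
Linearly onto the Réaumur scale: 0 + (62.8500 / 100) × (80 - 0) = 50.28°Ré.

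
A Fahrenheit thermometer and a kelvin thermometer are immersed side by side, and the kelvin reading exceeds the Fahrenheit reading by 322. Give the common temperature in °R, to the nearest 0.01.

309.76°R

Let x be the Fahrenheit reading; then the kelvin reading is 5/9·x + 255.372.
(5/9·x + 255.372) - x = 322  ⇒  (-4/9)·x = 66.6278  ⇒  x = -149.9125°F.
In Celsius: (-149.9125 - 32) × 5/9 = -101.0625°C.
In Rankine: -101.0625 × 1.8 + 491.67 = 309.76°R.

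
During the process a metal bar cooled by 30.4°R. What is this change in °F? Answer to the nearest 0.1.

30.4°F

Rankine and Fahrenheit degrees are the same size, so the interval is unchanged: 30.4.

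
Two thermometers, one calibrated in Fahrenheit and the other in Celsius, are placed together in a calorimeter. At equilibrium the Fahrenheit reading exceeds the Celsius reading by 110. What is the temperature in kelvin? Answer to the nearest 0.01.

370.65 K

Let x be the Fahrenheit reading; then the Celsius reading is 5/9·x - 17.7778.
(5/9·x - 17.7778) - x = -110  ⇒  (-4/9)·x = -92.2222  ⇒  x = 207.5000°F.
In Celsius: (207.5 - 32) × 5/9 = 97.5000°C.
In kelvin: 97.5000 + 273.15 = 370.65 K.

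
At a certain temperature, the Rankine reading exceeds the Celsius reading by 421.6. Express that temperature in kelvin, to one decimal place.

Let x be the Celsius reading; then the Rankine reading is 1.8·x + 491.67.
(1.8·x + 491.67) - x = 421.6  ⇒  (0.8)·x = -70.07  ⇒  x = -87.5875°C.
In kelvin: -87.5875 + 273.15 = 185.6 K.

185.6 K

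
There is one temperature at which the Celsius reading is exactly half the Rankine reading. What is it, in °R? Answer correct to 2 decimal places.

4916.70°R

Let R be the Rankine reading. The Celsius reading is C = 5/9·R - 273.15.
Require C = 0.5·R: 5/9·R - 273.15 = 0.5·R.
(1/18)·R = 273.15  ⇒  R = 4916.70.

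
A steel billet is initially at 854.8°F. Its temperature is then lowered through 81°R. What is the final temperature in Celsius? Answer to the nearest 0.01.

412.11°C

Initial temperature in Celsius: (854.8 - 32) × 5/9 = 457.1111°C.
The 81°R change is an interval, so only the factor 5/9 applies: -81 × 5/9 = -45.0000°C.
Final Celsius temperature: 457.1111 - 45.0000 = 412.1111°C.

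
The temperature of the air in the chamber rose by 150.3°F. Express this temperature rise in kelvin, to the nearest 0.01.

For a temperature interval the offset drops out; only the factor 5/9 applies.
150.3 × 5/9 = 83.50.

83.50 K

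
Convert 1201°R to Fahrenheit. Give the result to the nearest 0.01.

741.33°F

In Celsius: (1201 - 491.67) × 5/9 = 394.0722°C.
In Fahrenheit: 394.0722 × 1.8 + 32 = 741.33°F.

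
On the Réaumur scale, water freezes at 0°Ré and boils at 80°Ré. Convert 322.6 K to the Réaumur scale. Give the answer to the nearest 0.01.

39.56°Ré

First in Celsius: 322.6 - 273.15 = 49.4500°C.
Linearly onto the Réaumur scale: 0 + (49.4500 / 100) × (80 - 0) = 39.56°Ré.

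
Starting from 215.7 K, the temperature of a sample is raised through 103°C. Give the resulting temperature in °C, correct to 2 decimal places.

45.55°C

Initial temperature in Celsius: 215.7 - 273.15 = -57.4500°C.
Final Celsius temperature: -57.4500 + 103.0000 = 45.5500°C.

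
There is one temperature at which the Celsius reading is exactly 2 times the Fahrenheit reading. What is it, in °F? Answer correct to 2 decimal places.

Let F be the Fahrenheit reading. The Celsius reading is C = 5/9·F - 17.7778.
Require C = 2·F: 5/9·F - 17.7778 = 2·F.
(-13/9)·F = 17.7778  ⇒  F = -12.31.

-12.31°F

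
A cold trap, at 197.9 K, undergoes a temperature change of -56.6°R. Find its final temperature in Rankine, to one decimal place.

299.6°R

Initial temperature in Celsius: 197.9 - 273.15 = -75.2500°C.
The 56.6°R change is an interval, so only the factor 5/9 applies: -56.6 × 5/9 = -31.4444°C.
Final Celsius temperature: -75.2500 - 31.4444 = -106.6944°C.
In Rankine: -106.6944 × 1.8 + 491.67 = 299.6°R.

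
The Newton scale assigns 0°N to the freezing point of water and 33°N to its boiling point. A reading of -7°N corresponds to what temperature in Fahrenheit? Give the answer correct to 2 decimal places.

-6.18°F

Linear interpolation between the fixed points: C = (-7 - 0) × 100 / (33 - 0) = -21.2121°C.
Then -21.2121 × 1.8 + 32 = -6.18°F.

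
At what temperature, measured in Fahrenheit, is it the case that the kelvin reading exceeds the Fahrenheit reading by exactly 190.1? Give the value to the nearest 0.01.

Let F be the Fahrenheit reading. The kelvin reading is K = 5/9·F + 255.372.
Require K - F = 190.1: (-4/9)·F + 255.372 = 190.1.
F = (190.1 - 255.372) / (-4/9) = 146.86.

146.86°F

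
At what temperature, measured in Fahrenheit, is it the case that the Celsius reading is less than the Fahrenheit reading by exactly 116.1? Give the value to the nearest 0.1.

Let F be the Fahrenheit reading. The Celsius reading is C = 5/9·F - 17.7778.
Require C - F = -116.1: (-4/9)·F - 17.7778 = -116.1.
F = (-116.1 + 17.7778) / (-4/9) = 221.2.

221.2°F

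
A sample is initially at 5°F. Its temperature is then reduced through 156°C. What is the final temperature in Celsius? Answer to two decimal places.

Initial temperature in Celsius: (5 - 32) × 5/9 = -15.0000°C.
Final Celsius temperature: -15.0000 - 156.0000 = -171.0000°C.

-171.00°C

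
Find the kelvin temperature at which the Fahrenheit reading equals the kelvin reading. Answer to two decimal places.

574.59 K

Let K be the kelvin reading. The Fahrenheit reading is F = 1.8·K - 459.67.
Set F = K: 1.8·K - 459.67 = K.
(0.8)·K = 459.67  ⇒  K = 574.59.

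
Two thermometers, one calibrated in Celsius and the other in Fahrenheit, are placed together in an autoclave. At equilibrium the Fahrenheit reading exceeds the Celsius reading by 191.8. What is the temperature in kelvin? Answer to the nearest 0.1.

472.9 K

Let x be the Celsius reading; then the Fahrenheit reading is 1.8·x + 32.
(1.8·x + 32) - x = 191.8  ⇒  (0.8)·x = 159.8  ⇒  x = 199.7500°C.
In kelvin: 199.7500 + 273.15 = 472.9 K.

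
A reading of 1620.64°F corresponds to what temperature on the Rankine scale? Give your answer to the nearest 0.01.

2080.31°R

In Celsius: (1620.64 - 32) × 5/9 = 882.5778°C.
In Rankine: 882.5778 × 1.8 + 491.67 = 2080.31°R.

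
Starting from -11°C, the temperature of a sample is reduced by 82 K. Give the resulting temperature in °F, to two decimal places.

-135.40°F

The 82 K change is an interval; Kelvin and Celsius degrees are the same size, so ΔC = -82°C.
Final Celsius temperature: -11.0000 - 82.0000 = -93.0000°C.
In Fahrenheit: -93.0000 × 1.8 + 32 = -135.40°F.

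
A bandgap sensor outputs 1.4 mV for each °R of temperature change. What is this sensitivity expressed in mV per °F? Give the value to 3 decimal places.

The quantity depends on a temperature interval, so only the ratio of degree sizes applies; the offset between the scales is irrelevant.
A change of 1°F is a change of 1°R, so per °F the value is 1.4 × 1 = 1.400.

1.400 mV per °F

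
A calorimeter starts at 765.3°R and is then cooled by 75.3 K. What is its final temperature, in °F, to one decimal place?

Initial temperature in Celsius: (765.3 - 491.67) × 5/9 = 152.0167°C.
The 75.3 K change is an interval; Kelvin and Celsius degrees are the same size, so ΔC = -75.3°C.
Final Celsius temperature: 152.0167 - 75.3000 = 76.7167°C.
In Fahrenheit: 76.7167 × 1.8 + 32 = 170.1°F.

170.1°F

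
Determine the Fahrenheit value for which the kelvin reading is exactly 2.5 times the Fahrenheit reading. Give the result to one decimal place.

Let F be the Fahrenheit reading. The kelvin reading is K = 5/9·F + 255.372.
Require K = 2.5·F: 5/9·F + 255.372 = 2.5·F.
(-35/18)·F = -255.372  ⇒  F = 131.3.

131.3°F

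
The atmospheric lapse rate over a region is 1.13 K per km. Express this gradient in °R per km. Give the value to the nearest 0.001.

Since only a temperature interval is involved, the additive offset between the scales drops out.
A change of 1 K is a change of 1.8°R, so 1.13 × 1.8 = 2.034.

2.034 °R/km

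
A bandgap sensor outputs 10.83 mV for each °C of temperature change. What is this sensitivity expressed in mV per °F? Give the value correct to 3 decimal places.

6.017 mV per °F

Since only a temperature interval is involved, the additive offset between the scales drops out.
A change of 1°F is a change of 5/9°C, so per °F the value is 10.83 × 5/9 = 6.017.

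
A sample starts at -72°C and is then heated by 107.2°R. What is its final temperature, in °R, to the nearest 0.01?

The 107.2°R change is an interval, so only the factor 5/9 applies: +107.2 × 5/9 = +59.5556°C.
Final Celsius temperature: -72.0000 + 59.5556 = -12.4444°C.
In Rankine: -12.4444 × 1.8 + 491.67 = 469.27°R.

469.27°R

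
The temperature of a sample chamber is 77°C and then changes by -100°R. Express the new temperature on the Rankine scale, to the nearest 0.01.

530.27°R

The 100°R change is an interval, so only the factor 5/9 applies: -100 × 5/9 = -55.5556°C.
Final Celsius temperature: 77.0000 - 55.5556 = 21.4444°C.
In Rankine: 21.4444 × 1.8 + 491.67 = 530.27°R.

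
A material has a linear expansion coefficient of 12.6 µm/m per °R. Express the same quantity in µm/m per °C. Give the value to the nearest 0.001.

22.680 µm/m per °C

Since only a temperature interval is involved, the additive offset between the scales drops out.
A change of 1°C is a change of 1.8°R, so per °C the value is 12.6 × 1.8 = 22.680.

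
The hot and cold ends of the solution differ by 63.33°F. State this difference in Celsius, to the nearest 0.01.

35.18°C

An interval of 1°F corresponds to 5/9°C.
63.33 × 5/9 = 35.18.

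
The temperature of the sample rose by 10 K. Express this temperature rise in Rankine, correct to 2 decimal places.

Only the scale ratio 1.8 matters for a change in temperature.
10 × 1.8 = 18.00.

18.00°R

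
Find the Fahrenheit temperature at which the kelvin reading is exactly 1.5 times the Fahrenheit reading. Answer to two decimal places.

Let F be the Fahrenheit reading. The kelvin reading is K = 5/9·F + 255.372.
Require K = 1.5·F: 5/9·F + 255.372 = 1.5·F.
(-17/18)·F = -255.372  ⇒  F = 270.39.

270.39°F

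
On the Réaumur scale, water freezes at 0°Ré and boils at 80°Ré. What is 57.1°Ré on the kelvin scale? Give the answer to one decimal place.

Linear interpolation between the fixed points: C = (57.1 - 0) × 100 / (80 - 0) = 71.3750°C.
Then 71.3750 + 273.15 = 344.5 K.

344.5 K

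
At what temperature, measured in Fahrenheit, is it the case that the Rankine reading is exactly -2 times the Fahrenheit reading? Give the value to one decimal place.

-153.2°F

Let F be the Fahrenheit reading. The Rankine reading is R = 1·F + 459.67.
Require R = -2·F: 1·F + 459.67 = -2·F.
(3)·F = -459.67  ⇒  F = -153.2.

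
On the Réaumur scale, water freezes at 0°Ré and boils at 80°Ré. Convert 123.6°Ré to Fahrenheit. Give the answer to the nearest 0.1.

310.1°F

Linear interpolation between the fixed points: C = (123.6 - 0) × 100 / (80 - 0) = 154.5000°C.
Then 154.5000 × 1.8 + 32 = 310.1°F.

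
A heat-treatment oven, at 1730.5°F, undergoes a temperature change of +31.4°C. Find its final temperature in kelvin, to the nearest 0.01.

1248.16 K

Initial temperature in Celsius: (1730.5 - 32) × 5/9 = 943.6111°C.
Final Celsius temperature: 943.6111 + 31.4000 = 975.0111°C.
In kelvin: 975.0111 + 273.15 = 1248.16 K.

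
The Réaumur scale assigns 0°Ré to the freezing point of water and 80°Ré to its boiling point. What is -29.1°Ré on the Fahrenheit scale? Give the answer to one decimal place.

-33.5°F

Linear interpolation between the fixed points: C = (-29.1 - 0) × 100 / (80 - 0) = -36.3750°C.
Then -36.3750 × 1.8 + 32 = -33.5°F.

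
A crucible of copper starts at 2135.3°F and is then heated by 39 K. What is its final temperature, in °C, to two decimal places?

1207.50°C

Initial temperature in Celsius: (2135.3 - 32) × 5/9 = 1168.5000°C.
The 39 K change is an interval; Kelvin and Celsius degrees are the same size, so ΔC = +39°C.
Final Celsius temperature: 1168.5000 + 39.0000 = 1207.5000°C.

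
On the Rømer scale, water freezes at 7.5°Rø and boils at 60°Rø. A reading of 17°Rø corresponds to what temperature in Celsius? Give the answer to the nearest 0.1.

Linear interpolation between the fixed points: C = (17 - 7.5) × 100 / (60 - 7.5) = 18.0952°C.

18.1°C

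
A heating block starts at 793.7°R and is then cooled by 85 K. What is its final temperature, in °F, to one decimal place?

181.0°F

Initial temperature in Celsius: (793.7 - 491.67) × 5/9 = 167.7944°C.
The 85 K change is an interval; Kelvin and Celsius degrees are the same size, so ΔC = -85°C.
Final Celsius temperature: 167.7944 - 85.0000 = 82.7944°C.
In Fahrenheit: 82.7944 × 1.8 + 32 = 181.0°F.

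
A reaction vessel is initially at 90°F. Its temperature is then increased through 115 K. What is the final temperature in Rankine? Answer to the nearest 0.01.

756.67°R

Initial temperature in Celsius: (90 - 32) × 5/9 = 32.2222°C.
The 115 K change is an interval; Kelvin and Celsius degrees are the same size, so ΔC = +115°C.
Final Celsius temperature: 32.2222 + 115.0000 = 147.2222°C.
In Rankine: 147.2222 × 1.8 + 491.67 = 756.67°R.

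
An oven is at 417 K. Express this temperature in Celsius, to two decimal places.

143.85°C

In Celsius: 417 - 273.15 = 143.8500°C.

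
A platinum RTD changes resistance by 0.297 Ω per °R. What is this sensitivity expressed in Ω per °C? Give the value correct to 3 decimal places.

0.535 Ω per °C

Since only a temperature interval is involved, the additive offset between the scales drops out.
A change of 1°C is a change of 1.8°R, so per °C the value is 0.297 × 1.8 = 0.535.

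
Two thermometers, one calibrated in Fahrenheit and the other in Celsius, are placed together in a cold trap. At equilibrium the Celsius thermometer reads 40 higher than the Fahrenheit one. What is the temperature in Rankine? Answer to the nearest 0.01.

Let x be the Fahrenheit reading; then the Celsius reading is 5/9·x - 17.7778.
(5/9·x - 17.7778) - x = 40  ⇒  (-4/9)·x = 57.7778  ⇒  x = -130.0000°F.
In Celsius: (-130 - 32) × 5/9 = -90.0000°C.
In Rankine: -90.0000 × 1.8 + 491.67 = 329.67°R.

329.67°R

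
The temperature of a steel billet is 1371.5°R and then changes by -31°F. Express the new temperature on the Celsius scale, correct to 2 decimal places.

471.57°C

Initial temperature in Celsius: (1371.5 - 491.67) × 5/9 = 488.7944°C.
The 31°F change is an interval, so only the factor 5/9 applies: -31 × 5/9 = -17.2222°C.
Final Celsius temperature: 488.7944 - 17.2222 = 471.5722°C.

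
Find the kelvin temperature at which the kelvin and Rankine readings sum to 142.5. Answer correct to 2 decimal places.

50.89 K

Let K be the kelvin reading. The Rankine reading is R = 1.8·K.
Require K + R = 142.5: (2.8)·K = 142.5.
K = (142.5) / (2.8) = 50.89.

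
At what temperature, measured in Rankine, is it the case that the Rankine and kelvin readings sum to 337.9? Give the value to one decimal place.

217.2°R

Let R be the Rankine reading. The kelvin reading is K = 5/9·R.
Require R + K = 337.9: (14/9)·R = 337.9.
R = (337.9) / (14/9) = 217.2.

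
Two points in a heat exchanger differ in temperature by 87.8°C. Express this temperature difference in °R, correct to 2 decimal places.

An interval of 1°C corresponds to 1.8°R.
87.8 × 1.8 = 158.04.

158.04°R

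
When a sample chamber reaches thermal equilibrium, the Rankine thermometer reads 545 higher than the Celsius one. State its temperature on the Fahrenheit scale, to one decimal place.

152.0°F

Let x be the Celsius reading; then the Rankine reading is 1.8·x + 491.67.
(1.8·x + 491.67) - x = 545  ⇒  (0.8)·x = 53.33  ⇒  x = 66.6625°C.
In Fahrenheit: 66.6625 × 1.8 + 32 = 152.0°F.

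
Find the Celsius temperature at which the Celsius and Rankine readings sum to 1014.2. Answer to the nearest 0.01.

Let C be the Celsius reading. The Rankine reading is R = 1.8·C + 491.67.
Require C + R = 1014.2: (2.8)·C + 491.67 = 1014.2.
C = (1014.2 - 491.67) / (2.8) = 186.62.

186.62°C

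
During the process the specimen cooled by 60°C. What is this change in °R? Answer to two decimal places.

For a temperature interval the offset drops out; only the factor 1.8 applies.
60 × 1.8 = 108.00.

108.00°R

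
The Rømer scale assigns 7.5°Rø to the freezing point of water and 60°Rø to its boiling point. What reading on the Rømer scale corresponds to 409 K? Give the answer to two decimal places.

First in Celsius: 409 - 273.15 = 135.8500°C.
Linearly onto the Rømer scale: 7.5 + (135.8500 / 100) × (60 - 7.5) = 78.82°Rø.

78.82°Rø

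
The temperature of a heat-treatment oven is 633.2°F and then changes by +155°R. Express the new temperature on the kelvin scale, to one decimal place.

693.3 K

Initial temperature in Celsius: (633.2 - 32) × 5/9 = 334.0000°C.
The 155°R change is an interval, so only the factor 5/9 applies: +155 × 5/9 = +86.1111°C.
Final Celsius temperature: 334.0000 + 86.1111 = 420.1111°C.
In kelvin: 420.1111 + 273.15 = 693.3 K.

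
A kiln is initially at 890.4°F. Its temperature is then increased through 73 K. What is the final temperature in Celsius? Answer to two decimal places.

549.89°C

Initial temperature in Celsius: (890.4 - 32) × 5/9 = 476.8889°C.
The 73 K change is an interval; Kelvin and Celsius degrees are the same size, so ΔC = +73°C.
Final Celsius temperature: 476.8889 + 73.0000 = 549.8889°C.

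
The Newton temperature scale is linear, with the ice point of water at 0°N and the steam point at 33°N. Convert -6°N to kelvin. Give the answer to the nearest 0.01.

Linear interpolation between the fixed points: C = (-6 - 0) × 100 / (33 - 0) = -18.1818°C.
Then -18.1818 + 273.15 = 254.97 K.

254.97 K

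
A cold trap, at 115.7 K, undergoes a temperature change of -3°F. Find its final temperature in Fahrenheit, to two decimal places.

Initial temperature in Celsius: 115.7 - 273.15 = -157.4500°C.
The 3°F change is an interval, so only the factor 5/9 applies: -3 × 5/9 = -1.6667°C.
Final Celsius temperature: -157.4500 - 1.6667 = -159.1167°C.
In Fahrenheit: -159.1167 × 1.8 + 32 = -254.41°F.

-254.41°F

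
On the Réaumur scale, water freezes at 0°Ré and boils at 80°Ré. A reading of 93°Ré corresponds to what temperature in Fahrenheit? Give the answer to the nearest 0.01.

241.25°F

Linear interpolation between the fixed points: C = (93 - 0) × 100 / (80 - 0) = 116.2500°C.
Then 116.2500 × 1.8 + 32 = 241.25°F.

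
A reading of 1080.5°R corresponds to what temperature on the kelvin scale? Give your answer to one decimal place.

In Celsius: (1080.5 - 491.67) × 5/9 = 327.1278°C.
In kelvin: 327.1278 + 273.15 = 600.3 K.

600.3 K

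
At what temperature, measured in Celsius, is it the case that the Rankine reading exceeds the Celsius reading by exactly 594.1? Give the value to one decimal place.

128.0°C

Let C be the Celsius reading. The Rankine reading is R = 1.8·C + 491.67.
Require R - C = 594.1: (0.8)·C + 491.67 = 594.1.
C = (594.1 - 491.67) / (0.8) = 128.0.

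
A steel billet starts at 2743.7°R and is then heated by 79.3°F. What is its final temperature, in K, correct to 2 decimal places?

1568.33 K

Initial temperature in Celsius: (2743.7 - 491.67) × 5/9 = 1251.1278°C.
The 79.3°F change is an interval, so only the factor 5/9 applies: +79.3 × 5/9 = +44.0556°C.
Final Celsius temperature: 1251.1278 + 44.0556 = 1295.1833°C.
In kelvin: 1295.1833 + 273.15 = 1568.33 K.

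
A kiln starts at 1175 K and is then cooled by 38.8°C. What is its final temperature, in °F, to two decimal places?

Initial temperature in Celsius: 1175 - 273.15 = 901.8500°C.
Final Celsius temperature: 901.8500 - 38.8000 = 863.0500°C.
In Fahrenheit: 863.0500 × 1.8 + 32 = 1585.49°F.

1585.49°F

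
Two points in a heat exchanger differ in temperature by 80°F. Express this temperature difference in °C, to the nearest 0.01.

44.44°C

An interval of 1°F corresponds to 5/9°C.
80 × 5/9 = 44.44.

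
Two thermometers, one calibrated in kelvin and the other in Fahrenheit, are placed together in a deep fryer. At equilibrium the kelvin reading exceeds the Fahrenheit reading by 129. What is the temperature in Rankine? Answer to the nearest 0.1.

Let x be the kelvin reading; then the Fahrenheit reading is 1.8·x - 459.67.
(1.8·x - 459.67) - x = -129  ⇒  (0.8)·x = 330.67  ⇒  x = 413.3375 K.
In Celsius: 413.3375 - 273.15 = 140.1875°C.
In Rankine: 140.1875 × 1.8 + 491.67 = 744.0°R.

744.0°R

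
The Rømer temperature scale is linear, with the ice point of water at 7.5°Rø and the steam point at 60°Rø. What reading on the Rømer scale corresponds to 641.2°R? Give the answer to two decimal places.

51.11°Rø

First in Celsius: (641.2 - 491.67) × 5/9 = 83.0722°C.
Linearly onto the Rømer scale: 7.5 + (83.0722 / 100) × (60 - 7.5) = 51.11°Rø.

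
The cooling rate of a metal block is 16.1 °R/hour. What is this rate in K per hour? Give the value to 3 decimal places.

Since only a temperature interval is involved, the additive offset between the scales drops out.
A change of 1°R is a change of 5/9 K, so 16.1 × 5/9 = 8.944.

8.944 K/hour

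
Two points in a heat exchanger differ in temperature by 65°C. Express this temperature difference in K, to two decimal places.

Celsius and kelvin degrees are the same size, so the interval is unchanged: 65.00.

65.00 K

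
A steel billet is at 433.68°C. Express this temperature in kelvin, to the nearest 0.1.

In kelvin: 433.6800 + 273.15 = 706.8 K.

706.8 K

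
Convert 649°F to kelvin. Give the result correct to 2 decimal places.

In Celsius: (649 - 32) × 5/9 = 342.7778°C.
In kelvin: 342.7778 + 273.15 = 615.93 K.

615.93 K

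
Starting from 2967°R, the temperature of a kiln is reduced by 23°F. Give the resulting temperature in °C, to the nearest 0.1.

1362.4°C

Initial temperature in Celsius: (2967 - 491.67) × 5/9 = 1375.1833°C.
The 23°F change is an interval, so only the factor 5/9 applies: -23 × 5/9 = -12.7778°C.
Final Celsius temperature: 1375.1833 - 12.7778 = 1362.4056°C.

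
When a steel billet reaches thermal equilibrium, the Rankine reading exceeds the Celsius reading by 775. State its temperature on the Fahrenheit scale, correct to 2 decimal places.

Let x be the Celsius reading; then the Rankine reading is 1.8·x + 491.67.
(1.8·x + 491.67) - x = 775  ⇒  (0.8)·x = 283.33  ⇒  x = 354.1625°C.
In Fahrenheit: 354.1625 × 1.8 + 32 = 669.49°F.

669.49°F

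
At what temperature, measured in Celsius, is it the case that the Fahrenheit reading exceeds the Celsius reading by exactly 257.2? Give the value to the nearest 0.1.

Let C be the Celsius reading. The Fahrenheit reading is F = 1.8·C + 32.
Require F - C = 257.2: (0.8)·C + 32 = 257.2.
C = (257.2 - 32) / (0.8) = 281.5.

281.5°C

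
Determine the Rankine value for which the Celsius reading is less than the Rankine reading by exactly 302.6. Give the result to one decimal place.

66.3°R

Let R be the Rankine reading. The Celsius reading is C = 5/9·R - 273.15.
Require C - R = -302.6: (-4/9)·R - 273.15 = -302.6.
R = (-302.6 + 273.15) / (-4/9) = 66.3.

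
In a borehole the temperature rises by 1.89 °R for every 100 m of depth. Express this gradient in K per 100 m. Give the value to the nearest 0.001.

Since only a temperature interval is involved, the additive offset between the scales drops out.
A change of 1°R is a change of 5/9 K, so 1.89 × 5/9 = 1.050.

1.050 K/100 m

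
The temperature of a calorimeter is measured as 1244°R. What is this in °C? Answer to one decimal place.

In Celsius: (1244 - 491.67) × 5/9 = 417.9611°C.

418.0°C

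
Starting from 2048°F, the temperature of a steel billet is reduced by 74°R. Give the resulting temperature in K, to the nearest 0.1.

1352.0 K

Initial temperature in Celsius: (2048 - 32) × 5/9 = 1120.0000°C.
The 74°R change is an interval, so only the factor 5/9 applies: -74 × 5/9 = -41.1111°C.
Final Celsius temperature: 1120.0000 - 41.1111 = 1078.8889°C.
In kelvin: 1078.8889 + 273.15 = 1352.0 K.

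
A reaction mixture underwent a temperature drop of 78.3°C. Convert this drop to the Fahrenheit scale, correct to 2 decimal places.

An interval of 1°C corresponds to 1.8°F.
78.3 × 1.8 = 140.94.

140.94°F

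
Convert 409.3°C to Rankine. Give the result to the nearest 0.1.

1228.4°R

In Rankine: 409.3000 × 1.8 + 491.67 = 1228.4°R.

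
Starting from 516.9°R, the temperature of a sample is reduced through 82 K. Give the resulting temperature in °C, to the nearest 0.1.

-68.0°C

Initial temperature in Celsius: (516.9 - 491.67) × 5/9 = 14.0167°C.
The 82 K change is an interval; Kelvin and Celsius degrees are the same size, so ΔC = -82°C.
Final Celsius temperature: 14.0167 - 82.0000 = -67.9833°C.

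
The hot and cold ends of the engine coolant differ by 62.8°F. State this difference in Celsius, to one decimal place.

An interval of 1°F corresponds to 5/9°C.
62.8 × 5/9 = 34.9.

34.9°C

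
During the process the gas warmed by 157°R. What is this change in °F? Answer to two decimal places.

157.00°F

Rankine and Fahrenheit degrees are the same size, so the interval is unchanged: 157.00.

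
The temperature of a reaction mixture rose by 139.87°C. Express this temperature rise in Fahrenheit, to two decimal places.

251.77°F

For a temperature interval the offset drops out; only the factor 1.8 applies.
139.87 × 1.8 = 251.77.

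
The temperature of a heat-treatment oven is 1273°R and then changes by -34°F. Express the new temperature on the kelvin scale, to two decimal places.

Initial temperature in Celsius: (1273 - 491.67) × 5/9 = 434.0722°C.
The 34°F change is an interval, so only the factor 5/9 applies: -34 × 5/9 = -18.8889°C.
Final Celsius temperature: 434.0722 - 18.8889 = 415.1833°C.
In kelvin: 415.1833 + 273.15 = 688.33 K.

688.33 K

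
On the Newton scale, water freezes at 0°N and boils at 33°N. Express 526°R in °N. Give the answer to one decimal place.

6.3°N

First in Celsius: (526 - 491.67) × 5/9 = 19.0722°C.
Linearly onto the Newton scale: 0 + (19.0722 / 100) × (33 - 0) = 6.3°N.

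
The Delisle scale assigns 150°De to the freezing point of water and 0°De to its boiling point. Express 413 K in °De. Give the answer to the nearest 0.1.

First in Celsius: 413 - 273.15 = 139.8500°C.
Linearly onto the Delisle scale: 150 + (139.8500 / 100) × (0 - 150) = -59.8°De.

-59.8°De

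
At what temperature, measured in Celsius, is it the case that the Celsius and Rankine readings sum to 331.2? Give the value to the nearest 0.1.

Let C be the Celsius reading. The Rankine reading is R = 1.8·C + 491.67.
Require C + R = 331.2: (2.8)·C + 491.67 = 331.2.
C = (331.2 - 491.67) / (2.8) = -57.3.

-57.3°C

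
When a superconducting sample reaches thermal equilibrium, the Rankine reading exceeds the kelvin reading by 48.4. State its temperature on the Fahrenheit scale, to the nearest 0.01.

-350.77°F

Let x be the kelvin reading; then the Rankine reading is 1.8·x.
(1.8·x) - x = 48.4  ⇒  (0.8)·x = 48.4  ⇒  x = 60.5000 K.
In Celsius: 60.5 - 273.15 = -212.6500°C.
In Fahrenheit: -212.6500 × 1.8 + 32 = -350.77°F.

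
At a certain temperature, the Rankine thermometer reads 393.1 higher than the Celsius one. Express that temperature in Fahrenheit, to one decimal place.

Let x be the Celsius reading; then the Rankine reading is 1.8·x + 491.67.
(1.8·x + 491.67) - x = 393.1  ⇒  (0.8)·x = -98.57  ⇒  x = -123.2125°C.
In Fahrenheit: -123.2125 × 1.8 + 32 = -189.8°F.

-189.8°F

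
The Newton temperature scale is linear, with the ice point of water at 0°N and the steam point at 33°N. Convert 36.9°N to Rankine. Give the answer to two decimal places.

Linear interpolation between the fixed points: C = (36.9 - 0) × 100 / (33 - 0) = 111.8182°C.
Then 111.8182 × 1.8 + 491.67 = 692.94°R.

692.94°R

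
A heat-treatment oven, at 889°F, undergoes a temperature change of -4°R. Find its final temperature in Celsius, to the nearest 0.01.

473.89°C

Initial temperature in Celsius: (889 - 32) × 5/9 = 476.1111°C.
The 4°R change is an interval, so only the factor 5/9 applies: -4 × 5/9 = -2.2222°C.
Final Celsius temperature: 476.1111 - 2.2222 = 473.8889°C.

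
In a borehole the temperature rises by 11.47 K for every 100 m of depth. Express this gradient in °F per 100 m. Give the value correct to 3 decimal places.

20.646 °F/100 m

The quantity depends on a temperature interval, so only the ratio of degree sizes applies; the offset between the scales is irrelevant.
A change of 1 K is a change of 1.8°F, so 11.47 × 1.8 = 20.646.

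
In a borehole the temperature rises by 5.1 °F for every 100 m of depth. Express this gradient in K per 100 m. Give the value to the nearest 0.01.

2.83 K/100 m

Since only a temperature interval is involved, the additive offset between the scales drops out.
A change of 1°F is a change of 5/9 K, so 5.1 × 5/9 = 2.83.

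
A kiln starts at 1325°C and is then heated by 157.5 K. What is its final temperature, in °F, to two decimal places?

2700.50°F

The 157.5 K change is an interval; Kelvin and Celsius degrees are the same size, so ΔC = +157.5°C.
Final Celsius temperature: 1325.0000 + 157.5000 = 1482.5000°C.
In Fahrenheit: 1482.5000 × 1.8 + 32 = 2700.50°F.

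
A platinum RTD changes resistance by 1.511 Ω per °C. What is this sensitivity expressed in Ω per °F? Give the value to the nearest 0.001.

0.839 Ω per °F

The quantity depends on a temperature interval, so only the ratio of degree sizes applies; the offset between the scales is irrelevant.
A change of 1°F is a change of 5/9°C, so per °F the value is 1.511 × 5/9 = 0.839.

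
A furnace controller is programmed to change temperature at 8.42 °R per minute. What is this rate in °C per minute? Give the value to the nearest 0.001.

4.678 °C/minute

The quantity depends on a temperature interval, so only the ratio of degree sizes applies; the offset between the scales is irrelevant.
A change of 1°R is a change of 5/9°C, so 8.42 × 5/9 = 4.678.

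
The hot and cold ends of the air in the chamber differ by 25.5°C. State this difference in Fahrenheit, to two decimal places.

45.90°F

An interval of 1°C corresponds to 1.8°F.
25.5 × 1.8 = 45.90.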